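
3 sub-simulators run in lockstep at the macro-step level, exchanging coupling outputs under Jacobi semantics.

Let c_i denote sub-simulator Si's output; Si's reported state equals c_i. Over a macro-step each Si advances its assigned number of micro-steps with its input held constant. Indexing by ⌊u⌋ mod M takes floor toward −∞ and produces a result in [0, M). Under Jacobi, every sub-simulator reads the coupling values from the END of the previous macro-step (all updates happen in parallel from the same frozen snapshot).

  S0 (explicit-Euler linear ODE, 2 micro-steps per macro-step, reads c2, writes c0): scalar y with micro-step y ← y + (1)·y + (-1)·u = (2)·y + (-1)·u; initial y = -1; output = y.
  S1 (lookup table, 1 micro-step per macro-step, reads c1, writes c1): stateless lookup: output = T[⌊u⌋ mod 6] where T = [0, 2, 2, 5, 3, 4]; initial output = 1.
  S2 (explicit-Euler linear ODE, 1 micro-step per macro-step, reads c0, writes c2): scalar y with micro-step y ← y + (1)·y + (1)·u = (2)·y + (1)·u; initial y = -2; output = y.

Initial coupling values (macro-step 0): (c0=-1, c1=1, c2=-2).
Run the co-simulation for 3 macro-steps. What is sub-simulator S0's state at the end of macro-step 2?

S0 state at macro-step 2 = 23

macro 1: S0 reads c2=-2 → after 2×micro: 2; S1 reads c1=1 → after 1×micro: 2; S2 reads c0=-1 → after 1×micro: -5 ⇒ (c0=2, c1=2, c2=-5)
macro 2: S0 reads c2=-5 → after 2×micro: 23; S1 reads c1=2 → after 1×micro: 2; S2 reads c0=2 → after 1×micro: -8 ⇒ (c0=23, c1=2, c2=-8)
macro 3: S0 reads c2=-8 → after 2×micro: 116; S1 reads c1=2 → after 1×micro: 2; S2 reads c0=23 → after 1×micro: 7 ⇒ (c0=116, c1=2, c2=7)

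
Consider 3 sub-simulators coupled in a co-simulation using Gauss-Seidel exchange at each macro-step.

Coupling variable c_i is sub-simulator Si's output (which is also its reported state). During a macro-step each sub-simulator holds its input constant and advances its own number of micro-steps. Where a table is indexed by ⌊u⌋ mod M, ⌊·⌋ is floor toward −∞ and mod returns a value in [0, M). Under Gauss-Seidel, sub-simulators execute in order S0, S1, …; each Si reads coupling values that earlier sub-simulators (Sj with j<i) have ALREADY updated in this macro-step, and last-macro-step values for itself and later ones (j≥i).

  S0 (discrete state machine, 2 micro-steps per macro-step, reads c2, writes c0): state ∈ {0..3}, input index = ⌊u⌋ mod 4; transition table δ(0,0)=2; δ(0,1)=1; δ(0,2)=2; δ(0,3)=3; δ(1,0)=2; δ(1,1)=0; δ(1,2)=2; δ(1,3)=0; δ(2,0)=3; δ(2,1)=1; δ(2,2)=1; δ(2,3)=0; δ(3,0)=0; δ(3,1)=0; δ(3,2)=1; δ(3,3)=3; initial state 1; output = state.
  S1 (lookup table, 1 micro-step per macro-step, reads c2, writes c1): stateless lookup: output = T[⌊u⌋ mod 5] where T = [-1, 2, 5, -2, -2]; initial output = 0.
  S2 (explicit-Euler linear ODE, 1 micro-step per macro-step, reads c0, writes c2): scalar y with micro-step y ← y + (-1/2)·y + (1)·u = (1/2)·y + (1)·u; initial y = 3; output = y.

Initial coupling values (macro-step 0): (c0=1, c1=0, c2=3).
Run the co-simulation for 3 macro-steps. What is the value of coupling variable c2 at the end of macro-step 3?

c2 at macro-step 3 = 17/8

macro 1: S0 reads c2=3 → after 2×micro: 3; S1 reads c2=3 → after 1×micro: -2; S2 reads c0=3 → after 1×micro: 9/2 ⇒ (c0=3, c1=-2, c2=9/2)
macro 2: S0 reads c2=9/2 → after 2×micro: 2; S1 reads c2=9/2 → after 1×micro: -2; S2 reads c0=2 → after 1×micro: 17/4 ⇒ (c0=2, c1=-2, c2=17/4)
macro 3: S0 reads c2=17/4 → after 2×micro: 0; S1 reads c2=17/4 → after 1×micro: -2; S2 reads c0=0 → after 1×micro: 17/8 ⇒ (c0=0, c1=-2, c2=17/8)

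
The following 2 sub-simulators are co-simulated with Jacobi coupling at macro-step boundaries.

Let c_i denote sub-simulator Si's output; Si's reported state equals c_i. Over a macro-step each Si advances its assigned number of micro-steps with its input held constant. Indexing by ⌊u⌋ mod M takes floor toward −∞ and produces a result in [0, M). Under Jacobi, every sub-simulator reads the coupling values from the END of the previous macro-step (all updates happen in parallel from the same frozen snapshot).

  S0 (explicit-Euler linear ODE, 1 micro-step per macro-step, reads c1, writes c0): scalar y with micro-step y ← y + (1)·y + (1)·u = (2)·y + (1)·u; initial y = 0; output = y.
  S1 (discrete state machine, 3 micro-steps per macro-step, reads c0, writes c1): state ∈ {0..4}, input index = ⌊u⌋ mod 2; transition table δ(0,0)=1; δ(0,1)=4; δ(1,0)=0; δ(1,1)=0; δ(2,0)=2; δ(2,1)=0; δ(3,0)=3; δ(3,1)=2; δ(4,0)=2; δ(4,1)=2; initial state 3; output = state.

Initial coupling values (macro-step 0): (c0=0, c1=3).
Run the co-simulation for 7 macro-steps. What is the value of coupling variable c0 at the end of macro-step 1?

macro 1: S0 reads c1=3 → after 1×micro: 3; S1 reads c0=0 → after 3×micro: 3 ⇒ (c0=3, c1=3)
macro 2: S0 reads c1=3 → after 1×micro: 9; S1 reads c0=3 → after 3×micro: 4 ⇒ (c0=9, c1=4)
macro 3: S0 reads c1=4 → after 1×micro: 22; S1 reads c0=9 → after 3×micro: 4 ⇒ (c0=22, c1=4)
macro 4: S0 reads c1=4 → after 1×micro: 48; S1 reads c0=22 → after 3×micro: 2 ⇒ (c0=48, c1=2)
macro 5: S0 reads c1=2 → after 1×micro: 98; S1 reads c0=48 → after 3×micro: 2 ⇒ (c0=98, c1=2)
macro 6: S0 reads c1=2 → after 1×micro: 198; S1 reads c0=98 → after 3×micro: 2 ⇒ (c0=198, c1=2)
macro 7: S0 reads c1=2 → after 1×micro: 398; S1 reads c0=198 → after 3×micro: 2 ⇒ (c0=398, c1=2)

c0 at macro-step 1 = 3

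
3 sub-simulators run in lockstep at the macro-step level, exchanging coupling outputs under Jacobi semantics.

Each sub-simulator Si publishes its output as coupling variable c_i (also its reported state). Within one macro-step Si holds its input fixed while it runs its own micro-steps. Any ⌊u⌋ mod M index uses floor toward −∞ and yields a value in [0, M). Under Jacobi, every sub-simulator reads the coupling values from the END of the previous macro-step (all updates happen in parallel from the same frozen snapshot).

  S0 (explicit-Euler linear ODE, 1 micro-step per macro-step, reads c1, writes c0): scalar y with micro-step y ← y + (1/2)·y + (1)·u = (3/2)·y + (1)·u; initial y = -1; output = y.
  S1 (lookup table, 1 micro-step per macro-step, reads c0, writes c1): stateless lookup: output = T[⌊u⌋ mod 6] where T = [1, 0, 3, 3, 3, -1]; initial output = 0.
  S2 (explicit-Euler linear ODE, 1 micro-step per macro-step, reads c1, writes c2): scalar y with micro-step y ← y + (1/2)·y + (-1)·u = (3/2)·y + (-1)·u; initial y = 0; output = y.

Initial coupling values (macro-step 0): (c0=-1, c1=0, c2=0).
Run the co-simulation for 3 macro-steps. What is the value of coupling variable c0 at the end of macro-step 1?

macro 1: S0 reads c1=0 → after 1×micro: -3/2; S1 reads c0=-1 → after 1×micro: -1; S2 reads c1=0 → after 1×micro: 0 ⇒ (c0=-3/2, c1=-1, c2=0)
macro 2: S0 reads c1=-1 → after 1×micro: -13/4; S1 reads c0=-3/2 → after 1×micro: 3; S2 reads c1=-1 → after 1×micro: 1 ⇒ (c0=-13/4, c1=3, c2=1)
macro 3: S0 reads c1=3 → after 1×micro: -15/8; S1 reads c0=-13/4 → after 1×micro: 3; S2 reads c1=3 → after 1×micro: -3/2 ⇒ (c0=-15/8, c1=3, c2=-3/2)

c0 at macro-step 1 = -3/2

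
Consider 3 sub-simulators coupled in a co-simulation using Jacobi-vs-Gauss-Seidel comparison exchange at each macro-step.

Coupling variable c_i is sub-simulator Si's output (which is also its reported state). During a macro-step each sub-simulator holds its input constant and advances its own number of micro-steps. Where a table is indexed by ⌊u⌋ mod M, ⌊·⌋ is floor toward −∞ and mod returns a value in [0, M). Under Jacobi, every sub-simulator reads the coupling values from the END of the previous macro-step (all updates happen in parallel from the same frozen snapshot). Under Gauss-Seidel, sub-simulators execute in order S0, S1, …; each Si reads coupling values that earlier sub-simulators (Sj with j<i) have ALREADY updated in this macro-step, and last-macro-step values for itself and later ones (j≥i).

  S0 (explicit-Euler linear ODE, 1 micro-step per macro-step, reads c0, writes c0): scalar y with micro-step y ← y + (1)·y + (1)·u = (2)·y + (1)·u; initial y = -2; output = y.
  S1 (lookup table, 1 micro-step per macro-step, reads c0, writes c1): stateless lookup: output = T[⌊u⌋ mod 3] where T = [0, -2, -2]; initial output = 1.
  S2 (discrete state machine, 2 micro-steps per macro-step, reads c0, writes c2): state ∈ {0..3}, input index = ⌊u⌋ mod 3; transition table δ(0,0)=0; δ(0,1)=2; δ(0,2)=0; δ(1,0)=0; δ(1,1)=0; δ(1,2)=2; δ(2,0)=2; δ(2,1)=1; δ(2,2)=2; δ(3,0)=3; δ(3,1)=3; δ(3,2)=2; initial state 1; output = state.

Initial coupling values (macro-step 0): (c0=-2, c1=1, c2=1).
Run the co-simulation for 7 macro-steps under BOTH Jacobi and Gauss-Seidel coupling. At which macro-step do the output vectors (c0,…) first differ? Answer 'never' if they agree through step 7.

first divergence at macro-step: 1

[Jacobi] macro 1: S0 reads c0=-2 → after 1×micro: -6; S1 reads c0=-2 → after 1×micro: -2; S2 reads c0=-2 → after 2×micro: 2 ⇒ (c0=-6, c1=-2, c2=2)
[Jacobi] macro 2: S0 reads c0=-6 → after 1×micro: -18; S1 reads c0=-6 → after 1×micro: 0; S2 reads c0=-6 → after 2×micro: 2 ⇒ (c0=-18, c1=0, c2=2)
[Jacobi] macro 3: S0 reads c0=-18 → after 1×micro: -54; S1 reads c0=-18 → after 1×micro: 0; S2 reads c0=-18 → after 2×micro: 2 ⇒ (c0=-54, c1=0, c2=2)
[Jacobi] macro 4: S0 reads c0=-54 → after 1×micro: -162; S1 reads c0=-54 → after 1×micro: 0; S2 reads c0=-54 → after 2×micro: 2 ⇒ (c0=-162, c1=0, c2=2)
[Jacobi] macro 5: S0 reads c0=-162 → after 1×micro: -486; S1 reads c0=-162 → after 1×micro: 0; S2 reads c0=-162 → after 2×micro: 2 ⇒ (c0=-486, c1=0, c2=2)
[Jacobi] macro 6: S0 reads c0=-486 → after 1×micro: -1458; S1 reads c0=-486 → after 1×micro: 0; S2 reads c0=-486 → after 2×micro: 2 ⇒ (c0=-1458, c1=0, c2=2)
[Jacobi] macro 7: S0 reads c0=-1458 → after 1×micro: -4374; S1 reads c0=-1458 → after 1×micro: 0; S2 reads c0=-1458 → after 2×micro: 2 ⇒ (c0=-4374, c1=0, c2=2)
[Gauss-Seidel] macro 1: S0 reads c0=-2 → after 1×micro: -6; S1 reads c0=-6 → after 1×micro: 0; S2 reads c0=-6 → after 2×micro: 0 ⇒ (c0=-6, c1=0, c2=0)
[Gauss-Seidel] macro 2: S0 reads c0=-6 → after 1×micro: -18; S1 reads c0=-18 → after 1×micro: 0; S2 reads c0=-18 → after 2×micro: 0 ⇒ (c0=-18, c1=0, c2=0)
[Gauss-Seidel] macro 3: S0 reads c0=-18 → after 1×micro: -54; S1 reads c0=-54 → after 1×micro: 0; S2 reads c0=-54 → after 2×micro: 0 ⇒ (c0=-54, c1=0, c2=0)
[Gauss-Seidel] macro 4: S0 reads c0=-54 → after 1×micro: -162; S1 reads c0=-162 → after 1×micro: 0; S2 reads c0=-162 → after 2×micro: 0 ⇒ (c0=-162, c1=0, c2=0)
[Gauss-Seidel] macro 5: S0 reads c0=-162 → after 1×micro: -486; S1 reads c0=-486 → after 1×micro: 0; S2 reads c0=-486 → after 2×micro: 0 ⇒ (c0=-486, c1=0, c2=0)
[Gauss-Seidel] macro 6: S0 reads c0=-486 → after 1×micro: -1458; S1 reads c0=-1458 → after 1×micro: 0; S2 reads c0=-1458 → after 2×micro: 0 ⇒ (c0=-1458, c1=0, c2=0)
[Gauss-Seidel] macro 7: S0 reads c0=-1458 → after 1×micro: -4374; S1 reads c0=-4374 → after 1×micro: 0; S2 reads c0=-4374 → after 2×micro: 0 ⇒ (c0=-4374, c1=0, c2=0)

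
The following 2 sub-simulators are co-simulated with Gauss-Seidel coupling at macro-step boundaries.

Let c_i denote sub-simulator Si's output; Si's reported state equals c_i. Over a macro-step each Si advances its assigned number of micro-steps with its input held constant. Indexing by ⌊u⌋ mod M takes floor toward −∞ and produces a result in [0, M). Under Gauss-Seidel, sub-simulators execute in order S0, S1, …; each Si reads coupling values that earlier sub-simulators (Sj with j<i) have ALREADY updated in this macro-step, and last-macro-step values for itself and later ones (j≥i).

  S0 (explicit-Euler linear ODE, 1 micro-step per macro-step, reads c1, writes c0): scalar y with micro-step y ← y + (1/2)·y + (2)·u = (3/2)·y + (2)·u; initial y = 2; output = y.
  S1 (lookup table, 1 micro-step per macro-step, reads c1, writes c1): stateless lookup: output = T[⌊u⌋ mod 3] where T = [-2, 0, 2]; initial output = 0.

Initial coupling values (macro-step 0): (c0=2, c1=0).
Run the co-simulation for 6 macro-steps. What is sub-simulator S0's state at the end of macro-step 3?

S0 state at macro-step 3 = 3/4

macro 1: S0 reads c1=0 → after 1×micro: 3; S1 reads c1=0 → after 1×micro: -2 ⇒ (c0=3, c1=-2)
macro 2: S0 reads c1=-2 → after 1×micro: 1/2; S1 reads c1=-2 → after 1×micro: 0 ⇒ (c0=1/2, c1=0)
macro 3: S0 reads c1=0 → after 1×micro: 3/4; S1 reads c1=0 → after 1×micro: -2 ⇒ (c0=3/4, c1=-2)
macro 4: S0 reads c1=-2 → after 1×micro: -23/8; S1 reads c1=-2 → after 1×micro: 0 ⇒ (c0=-23/8, c1=0)
macro 5: S0 reads c1=0 → after 1×micro: -69/16; S1 reads c1=0 → after 1×micro: -2 ⇒ (c0=-69/16, c1=-2)
macro 6: S0 reads c1=-2 → after 1×micro: -335/32; S1 reads c1=-2 → after 1×micro: 0 ⇒ (c0=-335/32, c1=0)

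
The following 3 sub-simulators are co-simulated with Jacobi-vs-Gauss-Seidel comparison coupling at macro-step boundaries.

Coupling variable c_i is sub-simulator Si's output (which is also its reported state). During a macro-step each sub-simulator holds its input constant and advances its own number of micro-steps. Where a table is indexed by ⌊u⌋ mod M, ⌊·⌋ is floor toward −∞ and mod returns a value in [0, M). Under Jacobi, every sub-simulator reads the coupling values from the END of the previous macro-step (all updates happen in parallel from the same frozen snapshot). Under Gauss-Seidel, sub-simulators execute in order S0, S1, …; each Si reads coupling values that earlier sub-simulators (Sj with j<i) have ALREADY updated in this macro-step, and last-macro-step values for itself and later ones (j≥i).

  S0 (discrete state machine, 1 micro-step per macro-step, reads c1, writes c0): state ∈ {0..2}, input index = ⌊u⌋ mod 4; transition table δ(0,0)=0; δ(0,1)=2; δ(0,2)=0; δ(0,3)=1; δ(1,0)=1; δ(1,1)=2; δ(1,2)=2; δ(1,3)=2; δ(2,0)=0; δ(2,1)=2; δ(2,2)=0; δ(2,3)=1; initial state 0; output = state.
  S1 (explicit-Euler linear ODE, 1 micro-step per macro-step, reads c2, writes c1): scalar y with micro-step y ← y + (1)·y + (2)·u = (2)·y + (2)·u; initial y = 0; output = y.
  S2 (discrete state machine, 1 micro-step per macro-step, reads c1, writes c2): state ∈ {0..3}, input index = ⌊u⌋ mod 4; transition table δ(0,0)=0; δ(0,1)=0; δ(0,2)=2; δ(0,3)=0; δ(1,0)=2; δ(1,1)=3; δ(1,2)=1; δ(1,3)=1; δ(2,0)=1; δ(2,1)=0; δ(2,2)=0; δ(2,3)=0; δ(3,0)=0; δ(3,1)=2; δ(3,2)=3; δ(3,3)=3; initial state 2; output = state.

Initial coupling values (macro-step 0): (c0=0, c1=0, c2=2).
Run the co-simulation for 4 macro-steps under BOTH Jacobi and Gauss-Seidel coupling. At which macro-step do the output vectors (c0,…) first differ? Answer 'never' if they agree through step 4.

first divergence at macro-step: 2

[Jacobi] macro 1: S0 reads c1=0 → after 1×micro: 0; S1 reads c2=2 → after 1×micro: 4; S2 reads c1=0 → after 1×micro: 1 ⇒ (c0=0, c1=4, c2=1)
[Jacobi] macro 2: S0 reads c1=4 → after 1×micro: 0; S1 reads c2=1 → after 1×micro: 10; S2 reads c1=4 → after 1×micro: 2 ⇒ (c0=0, c1=10, c2=2)
[Jacobi] macro 3: S0 reads c1=10 → after 1×micro: 0; S1 reads c2=2 → after 1×micro: 24; S2 reads c1=10 → after 1×micro: 0 ⇒ (c0=0, c1=24, c2=0)
[Jacobi] macro 4: S0 reads c1=24 → after 1×micro: 0; S1 reads c2=0 → after 1×micro: 48; S2 reads c1=24 → after 1×micro: 0 ⇒ (c0=0, c1=48, c2=0)
[Gauss-Seidel] macro 1: S0 reads c1=0 → after 1×micro: 0; S1 reads c2=2 → after 1×micro: 4; S2 reads c1=4 → after 1×micro: 1 ⇒ (c0=0, c1=4, c2=1)
[Gauss-Seidel] macro 2: S0 reads c1=4 → after 1×micro: 0; S1 reads c2=1 → after 1×micro: 10; S2 reads c1=10 → after 1×micro: 1 ⇒ (c0=0, c1=10, c2=1)
[Gauss-Seidel] macro 3: S0 reads c1=10 → after 1×micro: 0; S1 reads c2=1 → after 1×micro: 22; S2 reads c1=22 → after 1×micro: 1 ⇒ (c0=0, c1=22, c2=1)
[Gauss-Seidel] macro 4: S0 reads c1=22 → after 1×micro: 0; S1 reads c2=1 → after 1×micro: 46; S2 reads c1=46 → after 1×micro: 1 ⇒ (c0=0, c1=46, c2=1)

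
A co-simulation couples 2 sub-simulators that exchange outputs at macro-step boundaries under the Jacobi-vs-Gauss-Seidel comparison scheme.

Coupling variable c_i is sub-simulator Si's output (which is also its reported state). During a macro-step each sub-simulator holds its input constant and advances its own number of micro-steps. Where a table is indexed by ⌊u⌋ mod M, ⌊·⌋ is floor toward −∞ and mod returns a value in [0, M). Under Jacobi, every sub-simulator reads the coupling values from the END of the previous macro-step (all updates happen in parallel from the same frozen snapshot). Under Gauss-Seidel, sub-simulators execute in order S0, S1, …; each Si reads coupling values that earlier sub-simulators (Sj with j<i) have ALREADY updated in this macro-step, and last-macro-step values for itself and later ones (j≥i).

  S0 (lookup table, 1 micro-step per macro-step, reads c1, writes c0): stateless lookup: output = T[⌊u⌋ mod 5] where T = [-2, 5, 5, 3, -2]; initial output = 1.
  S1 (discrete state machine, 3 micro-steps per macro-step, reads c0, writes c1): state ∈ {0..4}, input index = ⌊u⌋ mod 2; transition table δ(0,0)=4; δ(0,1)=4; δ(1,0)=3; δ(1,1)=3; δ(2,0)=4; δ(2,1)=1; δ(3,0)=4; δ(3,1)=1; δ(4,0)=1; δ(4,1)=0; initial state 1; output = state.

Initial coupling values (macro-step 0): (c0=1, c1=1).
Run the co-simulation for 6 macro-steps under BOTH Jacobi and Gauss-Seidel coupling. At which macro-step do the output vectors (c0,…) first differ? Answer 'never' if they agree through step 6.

[Jacobi] macro 1: S0 reads c1=1 → after 1×micro: 5; S1 reads c0=1 → after 3×micro: 3 ⇒ (c0=5, c1=3)
[Jacobi] macro 2: S0 reads c1=3 → after 1×micro: 3; S1 reads c0=5 → after 3×micro: 1 ⇒ (c0=3, c1=1)
[Jacobi] macro 3: S0 reads c1=1 → after 1×micro: 5; S1 reads c0=3 → after 3×micro: 3 ⇒ (c0=5, c1=3)
[Jacobi] macro 4: S0 reads c1=3 → after 1×micro: 3; S1 reads c0=5 → after 3×micro: 1 ⇒ (c0=3, c1=1)
[Jacobi] macro 5: S0 reads c1=1 → after 1×micro: 5; S1 reads c0=3 → after 3×micro: 3 ⇒ (c0=5, c1=3)
[Jacobi] macro 6: S0 reads c1=3 → after 1×micro: 3; S1 reads c0=5 → after 3×micro: 1 ⇒ (c0=3, c1=1)
[Gauss-Seidel] macro 1: S0 reads c1=1 → after 1×micro: 5; S1 reads c0=5 → after 3×micro: 3 ⇒ (c0=5, c1=3)
[Gauss-Seidel] macro 2: S0 reads c1=3 → after 1×micro: 3; S1 reads c0=3 → after 3×micro: 1 ⇒ (c0=3, c1=1)
[Gauss-Seidel] macro 3: S0 reads c1=1 → after 1×micro: 5; S1 reads c0=5 → after 3×micro: 3 ⇒ (c0=5, c1=3)
[Gauss-Seidel] macro 4: S0 reads c1=3 → after 1×micro: 3; S1 reads c0=3 → after 3×micro: 1 ⇒ (c0=3, c1=1)
[Gauss-Seidel] macro 5: S0 reads c1=1 → after 1×micro: 5; S1 reads c0=5 → after 3×micro: 3 ⇒ (c0=5, c1=3)
[Gauss-Seidel] macro 6: S0 reads c1=3 → after 1×micro: 3; S1 reads c0=3 → after 3×micro: 1 ⇒ (c0=3, c1=1)

first divergence at macro-step: never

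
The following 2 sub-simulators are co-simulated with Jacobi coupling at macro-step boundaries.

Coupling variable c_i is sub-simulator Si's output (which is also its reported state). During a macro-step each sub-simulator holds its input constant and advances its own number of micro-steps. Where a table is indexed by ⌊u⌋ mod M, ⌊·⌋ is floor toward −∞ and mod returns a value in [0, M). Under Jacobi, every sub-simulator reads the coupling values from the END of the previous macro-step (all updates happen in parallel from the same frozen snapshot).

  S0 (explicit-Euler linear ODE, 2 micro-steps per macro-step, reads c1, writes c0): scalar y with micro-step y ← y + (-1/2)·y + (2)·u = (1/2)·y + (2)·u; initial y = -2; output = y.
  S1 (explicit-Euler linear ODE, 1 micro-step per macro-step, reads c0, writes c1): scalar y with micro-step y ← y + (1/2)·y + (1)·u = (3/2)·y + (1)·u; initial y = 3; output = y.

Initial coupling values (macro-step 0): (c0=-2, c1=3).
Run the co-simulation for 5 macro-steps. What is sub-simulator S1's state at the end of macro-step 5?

S1 state at macro-step 5 = 27587/128

macro 1: S0 reads c1=3 → after 2×micro: 17/2; S1 reads c0=-2 → after 1×micro: 5/2 ⇒ (c0=17/2, c1=5/2)
macro 2: S0 reads c1=5/2 → after 2×micro: 77/8; S1 reads c0=17/2 → after 1×micro: 49/4 ⇒ (c0=77/8, c1=49/4)
macro 3: S0 reads c1=49/4 → after 2×micro: 1253/32; S1 reads c0=77/8 → after 1×micro: 28 ⇒ (c0=1253/32, c1=28)
macro 4: S0 reads c1=28 → after 2×micro: 12005/128; S1 reads c0=1253/32 → after 1×micro: 2597/32 ⇒ (c0=12005/128, c1=2597/32)
macro 5: S0 reads c1=2597/32 → after 2×micro: 136661/512; S1 reads c0=12005/128 → after 1×micro: 27587/128 ⇒ (c0=136661/512, c1=27587/128)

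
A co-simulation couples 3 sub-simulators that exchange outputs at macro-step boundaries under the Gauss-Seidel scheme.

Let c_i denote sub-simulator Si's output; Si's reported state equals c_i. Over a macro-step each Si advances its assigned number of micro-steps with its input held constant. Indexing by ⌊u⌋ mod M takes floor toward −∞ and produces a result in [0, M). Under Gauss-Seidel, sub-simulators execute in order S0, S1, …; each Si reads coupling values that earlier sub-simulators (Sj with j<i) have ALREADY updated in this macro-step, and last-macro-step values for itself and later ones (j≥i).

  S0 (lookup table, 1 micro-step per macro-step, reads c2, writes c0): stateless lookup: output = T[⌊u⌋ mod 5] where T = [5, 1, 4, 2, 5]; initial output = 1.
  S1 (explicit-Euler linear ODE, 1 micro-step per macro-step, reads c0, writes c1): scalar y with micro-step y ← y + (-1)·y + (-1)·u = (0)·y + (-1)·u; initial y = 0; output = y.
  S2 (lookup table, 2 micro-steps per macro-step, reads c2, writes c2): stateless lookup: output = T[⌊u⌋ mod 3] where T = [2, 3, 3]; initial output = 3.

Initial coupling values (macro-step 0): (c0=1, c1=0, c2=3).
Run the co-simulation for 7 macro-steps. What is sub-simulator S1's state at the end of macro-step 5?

macro 1: S0 reads c2=3 → after 1×micro: 2; S1 reads c0=2 → after 1×micro: -2; S2 reads c2=3 → after 2×micro: 2 ⇒ (c0=2, c1=-2, c2=2)
macro 2: S0 reads c2=2 → after 1×micro: 4; S1 reads c0=4 → after 1×micro: -4; S2 reads c2=2 → after 2×micro: 3 ⇒ (c0=4, c1=-4, c2=3)
macro 3: S0 reads c2=3 → after 1×micro: 2; S1 reads c0=2 → after 1×micro: -2; S2 reads c2=3 → after 2×micro: 2 ⇒ (c0=2, c1=-2, c2=2)
macro 4: S0 reads c2=2 → after 1×micro: 4; S1 reads c0=4 → after 1×micro: -4; S2 reads c2=2 → after 2×micro: 3 ⇒ (c0=4, c1=-4, c2=3)
macro 5: S0 reads c2=3 → after 1×micro: 2; S1 reads c0=2 → after 1×micro: -2; S2 reads c2=3 → after 2×micro: 2 ⇒ (c0=2, c1=-2, c2=2)
macro 6: S0 reads c2=2 → after 1×micro: 4; S1 reads c0=4 → after 1×micro: -4; S2 reads c2=2 → after 2×micro: 3 ⇒ (c0=4, c1=-4, c2=3)
macro 7: S0 reads c2=3 → after 1×micro: 2; S1 reads c0=2 → after 1×micro: -2; S2 reads c2=3 → after 2×micro: 2 ⇒ (c0=2, c1=-2, c2=2)

S1 state at macro-step 5 = -2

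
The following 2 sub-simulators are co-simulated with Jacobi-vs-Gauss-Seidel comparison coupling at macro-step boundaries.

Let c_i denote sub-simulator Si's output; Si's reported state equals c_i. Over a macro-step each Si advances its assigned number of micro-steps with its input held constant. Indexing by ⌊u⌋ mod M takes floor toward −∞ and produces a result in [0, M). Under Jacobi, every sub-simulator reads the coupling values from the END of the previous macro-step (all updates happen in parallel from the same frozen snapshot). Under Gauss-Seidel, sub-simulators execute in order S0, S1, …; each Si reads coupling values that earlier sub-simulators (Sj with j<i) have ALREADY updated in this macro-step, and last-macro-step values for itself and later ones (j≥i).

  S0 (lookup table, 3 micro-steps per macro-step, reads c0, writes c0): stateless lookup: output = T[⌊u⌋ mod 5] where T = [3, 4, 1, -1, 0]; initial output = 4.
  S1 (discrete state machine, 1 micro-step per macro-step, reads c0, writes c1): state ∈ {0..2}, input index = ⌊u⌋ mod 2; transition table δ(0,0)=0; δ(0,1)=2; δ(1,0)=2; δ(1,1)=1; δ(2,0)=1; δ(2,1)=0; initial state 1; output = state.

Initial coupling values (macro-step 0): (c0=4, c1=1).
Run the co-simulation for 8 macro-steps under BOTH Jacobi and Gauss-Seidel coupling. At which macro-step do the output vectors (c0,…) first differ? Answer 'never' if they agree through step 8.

[Jacobi] macro 1: S0 reads c0=4 → after 3×micro: 0; S1 reads c0=4 → after 1×micro: 2 ⇒ (c0=0, c1=2)
[Jacobi] macro 2: S0 reads c0=0 → after 3×micro: 3; S1 reads c0=0 → after 1×micro: 1 ⇒ (c0=3, c1=1)
[Jacobi] macro 3: S0 reads c0=3 → after 3×micro: -1; S1 reads c0=3 → after 1×micro: 1 ⇒ (c0=-1, c1=1)
[Jacobi] macro 4: S0 reads c0=-1 → after 3×micro: 0; S1 reads c0=-1 → after 1×micro: 1 ⇒ (c0=0, c1=1)
[Jacobi] macro 5: S0 reads c0=0 → after 3×micro: 3; S1 reads c0=0 → after 1×micro: 2 ⇒ (c0=3, c1=2)
[Jacobi] macro 6: S0 reads c0=3 → after 3×micro: -1; S1 reads c0=3 → after 1×micro: 0 ⇒ (c0=-1, c1=0)
[Jacobi] macro 7: S0 reads c0=-1 → after 3×micro: 0; S1 reads c0=-1 → after 1×micro: 2 ⇒ (c0=0, c1=2)
[Jacobi] macro 8: S0 reads c0=0 → after 3×micro: 3; S1 reads c0=0 → after 1×micro: 1 ⇒ (c0=3, c1=1)
[Gauss-Seidel] macro 1: S0 reads c0=4 → after 3×micro: 0; S1 reads c0=0 → after 1×micro: 2 ⇒ (c0=0, c1=2)
[Gauss-Seidel] macro 2: S0 reads c0=0 → after 3×micro: 3; S1 reads c0=3 → after 1×micro: 0 ⇒ (c0=3, c1=0)
[Gauss-Seidel] macro 3: S0 reads c0=3 → after 3×micro: -1; S1 reads c0=-1 → after 1×micro: 2 ⇒ (c0=-1, c1=2)
[Gauss-Seidel] macro 4: S0 reads c0=-1 → after 3×micro: 0; S1 reads c0=0 → after 1×micro: 1 ⇒ (c0=0, c1=1)
[Gauss-Seidel] macro 5: S0 reads c0=0 → after 3×micro: 3; S1 reads c0=3 → after 1×micro: 1 ⇒ (c0=3, c1=1)
[Gauss-Seidel] macro 6: S0 reads c0=3 → after 3×micro: -1; S1 reads c0=-1 → after 1×micro: 1 ⇒ (c0=-1, c1=1)
[Gauss-Seidel] macro 7: S0 reads c0=-1 → after 3×micro: 0; S1 reads c0=0 → after 1×micro: 2 ⇒ (c0=0, c1=2)
[Gauss-Seidel] macro 8: S0 reads c0=0 → after 3×micro: 3; S1 reads c0=3 → after 1×micro: 0 ⇒ (c0=3, c1=0)

first divergence at macro-step: 2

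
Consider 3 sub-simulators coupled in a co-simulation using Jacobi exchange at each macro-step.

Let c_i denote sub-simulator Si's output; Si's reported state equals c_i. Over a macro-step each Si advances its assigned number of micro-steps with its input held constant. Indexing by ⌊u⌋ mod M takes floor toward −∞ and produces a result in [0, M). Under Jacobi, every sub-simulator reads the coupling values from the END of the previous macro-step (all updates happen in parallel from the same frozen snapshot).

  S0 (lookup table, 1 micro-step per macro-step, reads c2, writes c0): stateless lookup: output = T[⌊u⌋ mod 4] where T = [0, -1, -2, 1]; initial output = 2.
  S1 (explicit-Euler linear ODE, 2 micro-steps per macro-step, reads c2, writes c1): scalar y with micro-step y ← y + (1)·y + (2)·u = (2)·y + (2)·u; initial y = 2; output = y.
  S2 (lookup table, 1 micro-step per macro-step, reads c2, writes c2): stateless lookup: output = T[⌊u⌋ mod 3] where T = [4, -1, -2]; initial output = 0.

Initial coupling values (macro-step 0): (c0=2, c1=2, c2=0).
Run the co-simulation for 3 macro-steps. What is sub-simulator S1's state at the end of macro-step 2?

S1 state at macro-step 2 = 56

macro 1: S0 reads c2=0 → after 1×micro: 0; S1 reads c2=0 → after 2×micro: 8; S2 reads c2=0 → after 1×micro: 4 ⇒ (c0=0, c1=8, c2=4)
macro 2: S0 reads c2=4 → after 1×micro: 0; S1 reads c2=4 → after 2×micro: 56; S2 reads c2=4 → after 1×micro: -1 ⇒ (c0=0, c1=56, c2=-1)
macro 3: S0 reads c2=-1 → after 1×micro: 1; S1 reads c2=-1 → after 2×micro: 218; S2 reads c2=-1 → after 1×micro: -2 ⇒ (c0=1, c1=218, c2=-2)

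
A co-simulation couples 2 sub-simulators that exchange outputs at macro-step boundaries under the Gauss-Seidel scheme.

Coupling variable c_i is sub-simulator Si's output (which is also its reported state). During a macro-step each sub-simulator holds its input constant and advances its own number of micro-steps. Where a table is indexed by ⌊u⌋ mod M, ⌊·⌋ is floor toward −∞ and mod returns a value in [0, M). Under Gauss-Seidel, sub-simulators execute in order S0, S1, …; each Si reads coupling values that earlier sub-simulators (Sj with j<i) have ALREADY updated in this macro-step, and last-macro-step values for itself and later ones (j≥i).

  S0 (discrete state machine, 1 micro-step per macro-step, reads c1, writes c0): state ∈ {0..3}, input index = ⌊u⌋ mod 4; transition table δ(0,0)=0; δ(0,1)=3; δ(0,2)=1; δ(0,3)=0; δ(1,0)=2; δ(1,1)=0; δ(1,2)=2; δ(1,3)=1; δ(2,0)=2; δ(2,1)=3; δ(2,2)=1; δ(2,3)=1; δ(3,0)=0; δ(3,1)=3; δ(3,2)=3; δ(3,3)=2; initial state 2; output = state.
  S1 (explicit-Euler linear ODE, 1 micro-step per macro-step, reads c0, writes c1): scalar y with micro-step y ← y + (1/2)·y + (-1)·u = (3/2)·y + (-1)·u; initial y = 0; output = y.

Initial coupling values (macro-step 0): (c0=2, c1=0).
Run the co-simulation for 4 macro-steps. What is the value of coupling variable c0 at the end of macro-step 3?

c0 at macro-step 3 = 2

macro 1: S0 reads c1=0 → after 1×micro: 2; S1 reads c0=2 → after 1×micro: -2 ⇒ (c0=2, c1=-2)
macro 2: S0 reads c1=-2 → after 1×micro: 1; S1 reads c0=1 → after 1×micro: -4 ⇒ (c0=1, c1=-4)
macro 3: S0 reads c1=-4 → after 1×micro: 2; S1 reads c0=2 → after 1×micro: -8 ⇒ (c0=2, c1=-8)
macro 4: S0 reads c1=-8 → after 1×micro: 2; S1 reads c0=2 → after 1×micro: -14 ⇒ (c0=2, c1=-14)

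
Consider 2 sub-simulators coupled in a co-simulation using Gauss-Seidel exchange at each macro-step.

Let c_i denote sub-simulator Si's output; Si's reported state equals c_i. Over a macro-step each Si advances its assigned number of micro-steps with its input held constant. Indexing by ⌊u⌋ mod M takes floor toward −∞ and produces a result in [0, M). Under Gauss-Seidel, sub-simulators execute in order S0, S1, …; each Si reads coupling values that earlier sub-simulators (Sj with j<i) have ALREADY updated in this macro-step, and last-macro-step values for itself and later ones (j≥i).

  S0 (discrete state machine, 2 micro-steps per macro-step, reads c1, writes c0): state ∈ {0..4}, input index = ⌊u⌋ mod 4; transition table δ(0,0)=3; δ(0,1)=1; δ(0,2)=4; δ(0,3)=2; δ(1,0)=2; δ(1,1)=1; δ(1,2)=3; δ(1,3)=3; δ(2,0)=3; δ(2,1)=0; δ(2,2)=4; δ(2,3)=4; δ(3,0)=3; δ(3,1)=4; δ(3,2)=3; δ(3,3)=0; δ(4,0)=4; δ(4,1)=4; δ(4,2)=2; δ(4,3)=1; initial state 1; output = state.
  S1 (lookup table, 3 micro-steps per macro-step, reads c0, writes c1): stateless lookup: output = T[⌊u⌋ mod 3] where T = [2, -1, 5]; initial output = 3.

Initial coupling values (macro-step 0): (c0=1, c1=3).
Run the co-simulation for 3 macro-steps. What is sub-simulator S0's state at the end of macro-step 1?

S0 state at macro-step 1 = 0

macro 1: S0 reads c1=3 → after 2×micro: 0; S1 reads c0=0 → after 3×micro: 2 ⇒ (c0=0, c1=2)
macro 2: S0 reads c1=2 → after 2×micro: 2; S1 reads c0=2 → after 3×micro: 5 ⇒ (c0=2, c1=5)
macro 3: S0 reads c1=5 → after 2×micro: 1; S1 reads c0=1 → after 3×micro: -1 ⇒ (c0=1, c1=-1)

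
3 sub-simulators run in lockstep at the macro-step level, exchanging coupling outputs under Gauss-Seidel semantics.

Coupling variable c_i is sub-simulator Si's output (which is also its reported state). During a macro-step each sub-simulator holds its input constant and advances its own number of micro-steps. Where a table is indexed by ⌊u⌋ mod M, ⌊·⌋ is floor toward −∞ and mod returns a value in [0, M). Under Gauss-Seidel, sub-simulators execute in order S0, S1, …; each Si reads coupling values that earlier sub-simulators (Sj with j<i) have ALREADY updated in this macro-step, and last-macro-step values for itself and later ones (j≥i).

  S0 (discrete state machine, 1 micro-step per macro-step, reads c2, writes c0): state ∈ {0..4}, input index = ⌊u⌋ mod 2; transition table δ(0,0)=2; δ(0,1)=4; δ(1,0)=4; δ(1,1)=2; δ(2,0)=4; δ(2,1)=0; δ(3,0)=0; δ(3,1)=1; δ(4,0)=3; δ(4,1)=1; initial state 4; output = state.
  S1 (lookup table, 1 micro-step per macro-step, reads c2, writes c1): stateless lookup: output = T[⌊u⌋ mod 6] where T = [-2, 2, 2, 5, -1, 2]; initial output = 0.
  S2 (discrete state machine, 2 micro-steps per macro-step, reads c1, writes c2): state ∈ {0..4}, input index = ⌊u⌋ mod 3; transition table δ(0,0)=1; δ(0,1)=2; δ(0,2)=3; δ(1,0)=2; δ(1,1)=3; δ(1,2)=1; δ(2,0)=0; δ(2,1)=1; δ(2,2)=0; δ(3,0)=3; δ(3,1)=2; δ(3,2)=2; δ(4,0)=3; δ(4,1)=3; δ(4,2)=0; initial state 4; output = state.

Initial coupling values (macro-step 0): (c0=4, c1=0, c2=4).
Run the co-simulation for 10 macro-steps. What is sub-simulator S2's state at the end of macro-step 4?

S2 state at macro-step 4 = 1

macro 1: S0 reads c2=4 → after 1×micro: 3; S1 reads c2=4 → after 1×micro: -1; S2 reads c1=-1 → after 2×micro: 3 ⇒ (c0=3, c1=-1, c2=3)
macro 2: S0 reads c2=3 → after 1×micro: 1; S1 reads c2=3 → after 1×micro: 5; S2 reads c1=5 → after 2×micro: 0 ⇒ (c0=1, c1=5, c2=0)
macro 3: S0 reads c2=0 → after 1×micro: 4; S1 reads c2=0 → after 1×micro: -2; S2 reads c1=-2 → after 2×micro: 1 ⇒ (c0=4, c1=-2, c2=1)
macro 4: S0 reads c2=1 → after 1×micro: 1; S1 reads c2=1 → after 1×micro: 2; S2 reads c1=2 → after 2×micro: 1 ⇒ (c0=1, c1=2, c2=1)
macro 5: S0 reads c2=1 → after 1×micro: 2; S1 reads c2=1 → after 1×micro: 2; S2 reads c1=2 → after 2×micro: 1 ⇒ (c0=2, c1=2, c2=1)
macro 6: S0 reads c2=1 → after 1×micro: 0; S1 reads c2=1 → after 1×micro: 2; S2 reads c1=2 → after 2×micro: 1 ⇒ (c0=0, c1=2, c2=1)
macro 7: S0 reads c2=1 → after 1×micro: 4; S1 reads c2=1 → after 1×micro: 2; S2 reads c1=2 → after 2×micro: 1 ⇒ (c0=4, c1=2, c2=1)
macro 8: S0 reads c2=1 → after 1×micro: 1; S1 reads c2=1 → after 1×micro: 2; S2 reads c1=2 → after 2×micro: 1 ⇒ (c0=1, c1=2, c2=1)
macro 9: S0 reads c2=1 → after 1×micro: 2; S1 reads c2=1 → after 1×micro: 2; S2 reads c1=2 → after 2×micro: 1 ⇒ (c0=2, c1=2, c2=1)
macro 10: S0 reads c2=1 → after 1×micro: 0; S1 reads c2=1 → after 1×micro: 2; S2 reads c1=2 → after 2×micro: 1 ⇒ (c0=0, c1=2, c2=1)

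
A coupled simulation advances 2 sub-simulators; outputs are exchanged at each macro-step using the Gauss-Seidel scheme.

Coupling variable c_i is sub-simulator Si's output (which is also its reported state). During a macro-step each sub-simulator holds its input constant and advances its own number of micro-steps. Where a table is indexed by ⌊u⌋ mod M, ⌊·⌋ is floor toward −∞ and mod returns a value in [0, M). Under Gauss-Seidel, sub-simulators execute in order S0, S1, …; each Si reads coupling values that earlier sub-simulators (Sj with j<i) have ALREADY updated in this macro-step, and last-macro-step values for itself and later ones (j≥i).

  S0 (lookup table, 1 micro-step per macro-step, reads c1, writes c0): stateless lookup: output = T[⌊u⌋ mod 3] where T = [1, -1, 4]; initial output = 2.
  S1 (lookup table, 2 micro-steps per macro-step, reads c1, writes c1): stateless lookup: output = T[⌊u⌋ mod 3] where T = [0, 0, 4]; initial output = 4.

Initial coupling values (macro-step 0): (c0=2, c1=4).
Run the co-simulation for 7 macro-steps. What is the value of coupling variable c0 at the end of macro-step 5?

macro 1: S0 reads c1=4 → after 1×micro: -1; S1 reads c1=4 → after 2×micro: 0 ⇒ (c0=-1, c1=0)
macro 2: S0 reads c1=0 → after 1×micro: 1; S1 reads c1=0 → after 2×micro: 0 ⇒ (c0=1, c1=0)
macro 3: S0 reads c1=0 → after 1×micro: 1; S1 reads c1=0 → after 2×micro: 0 ⇒ (c0=1, c1=0)
macro 4: S0 reads c1=0 → after 1×micro: 1; S1 reads c1=0 → after 2×micro: 0 ⇒ (c0=1, c1=0)
macro 5: S0 reads c1=0 → after 1×micro: 1; S1 reads c1=0 → after 2×micro: 0 ⇒ (c0=1, c1=0)
macro 6: S0 reads c1=0 → after 1×micro: 1; S1 reads c1=0 → after 2×micro: 0 ⇒ (c0=1, c1=0)
macro 7: S0 reads c1=0 → after 1×micro: 1; S1 reads c1=0 → after 2×micro: 0 ⇒ (c0=1, c1=0)

c0 at macro-step 5 = 1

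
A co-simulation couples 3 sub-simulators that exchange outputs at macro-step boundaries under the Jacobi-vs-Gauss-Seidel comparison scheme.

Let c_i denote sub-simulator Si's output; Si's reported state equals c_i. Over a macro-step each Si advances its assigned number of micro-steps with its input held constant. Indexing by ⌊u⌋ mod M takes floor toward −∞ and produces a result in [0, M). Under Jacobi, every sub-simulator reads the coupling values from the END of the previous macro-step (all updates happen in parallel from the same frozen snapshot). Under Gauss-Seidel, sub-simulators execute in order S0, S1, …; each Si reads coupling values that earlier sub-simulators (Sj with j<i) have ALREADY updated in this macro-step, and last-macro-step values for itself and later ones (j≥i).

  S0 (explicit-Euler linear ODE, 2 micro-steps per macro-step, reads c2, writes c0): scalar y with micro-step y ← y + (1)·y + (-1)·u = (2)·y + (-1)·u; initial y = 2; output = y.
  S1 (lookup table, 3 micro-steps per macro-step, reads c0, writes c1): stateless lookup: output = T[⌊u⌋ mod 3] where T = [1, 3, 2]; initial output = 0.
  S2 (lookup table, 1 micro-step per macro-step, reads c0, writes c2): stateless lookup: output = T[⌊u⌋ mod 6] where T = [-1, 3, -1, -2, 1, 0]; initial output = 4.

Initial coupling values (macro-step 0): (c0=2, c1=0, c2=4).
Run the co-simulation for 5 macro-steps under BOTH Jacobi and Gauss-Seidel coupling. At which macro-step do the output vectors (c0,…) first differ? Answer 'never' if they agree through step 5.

first divergence at macro-step: 2

[Jacobi] macro 1: S0 reads c2=4 → after 2×micro: -4; S1 reads c0=2 → after 3×micro: 2; S2 reads c0=2 → after 1×micro: -1 ⇒ (c0=-4, c1=2, c2=-1)
[Jacobi] macro 2: S0 reads c2=-1 → after 2×micro: -13; S1 reads c0=-4 → after 3×micro: 2; S2 reads c0=-4 → after 1×micro: -1 ⇒ (c0=-13, c1=2, c2=-1)
[Jacobi] macro 3: S0 reads c2=-1 → after 2×micro: -49; S1 reads c0=-13 → after 3×micro: 2; S2 reads c0=-13 → after 1×micro: 0 ⇒ (c0=-49, c1=2, c2=0)
[Jacobi] macro 4: S0 reads c2=0 → after 2×micro: -196; S1 reads c0=-49 → after 3×micro: 2; S2 reads c0=-49 → after 1×micro: 0 ⇒ (c0=-196, c1=2, c2=0)
[Jacobi] macro 5: S0 reads c2=0 → after 2×micro: -784; S1 reads c0=-196 → after 3×micro: 2; S2 reads c0=-196 → after 1×micro: -1 ⇒ (c0=-784, c1=2, c2=-1)
[Gauss-Seidel] macro 1: S0 reads c2=4 → after 2×micro: -4; S1 reads c0=-4 → after 3×micro: 2; S2 reads c0=-4 → after 1×micro: -1 ⇒ (c0=-4, c1=2, c2=-1)
[Gauss-Seidel] macro 2: S0 reads c2=-1 → after 2×micro: -13; S1 reads c0=-13 → after 3×micro: 2; S2 reads c0=-13 → after 1×micro: 0 ⇒ (c0=-13, c1=2, c2=0)
[Gauss-Seidel] macro 3: S0 reads c2=0 → after 2×micro: -52; S1 reads c0=-52 → after 3×micro: 2; S2 reads c0=-52 → after 1×micro: -1 ⇒ (c0=-52, c1=2, c2=-1)
[Gauss-Seidel] macro 4: S0 reads c2=-1 → after 2×micro: -205; S1 reads c0=-205 → after 3×micro: 2; S2 reads c0=-205 → after 1×micro: 0 ⇒ (c0=-205, c1=2, c2=0)
[Gauss-Seidel] macro 5: S0 reads c2=0 → after 2×micro: -820; S1 reads c0=-820 → after 3×micro: 2; S2 reads c0=-820 → after 1×micro: -1 ⇒ (c0=-820, c1=2, c2=-1)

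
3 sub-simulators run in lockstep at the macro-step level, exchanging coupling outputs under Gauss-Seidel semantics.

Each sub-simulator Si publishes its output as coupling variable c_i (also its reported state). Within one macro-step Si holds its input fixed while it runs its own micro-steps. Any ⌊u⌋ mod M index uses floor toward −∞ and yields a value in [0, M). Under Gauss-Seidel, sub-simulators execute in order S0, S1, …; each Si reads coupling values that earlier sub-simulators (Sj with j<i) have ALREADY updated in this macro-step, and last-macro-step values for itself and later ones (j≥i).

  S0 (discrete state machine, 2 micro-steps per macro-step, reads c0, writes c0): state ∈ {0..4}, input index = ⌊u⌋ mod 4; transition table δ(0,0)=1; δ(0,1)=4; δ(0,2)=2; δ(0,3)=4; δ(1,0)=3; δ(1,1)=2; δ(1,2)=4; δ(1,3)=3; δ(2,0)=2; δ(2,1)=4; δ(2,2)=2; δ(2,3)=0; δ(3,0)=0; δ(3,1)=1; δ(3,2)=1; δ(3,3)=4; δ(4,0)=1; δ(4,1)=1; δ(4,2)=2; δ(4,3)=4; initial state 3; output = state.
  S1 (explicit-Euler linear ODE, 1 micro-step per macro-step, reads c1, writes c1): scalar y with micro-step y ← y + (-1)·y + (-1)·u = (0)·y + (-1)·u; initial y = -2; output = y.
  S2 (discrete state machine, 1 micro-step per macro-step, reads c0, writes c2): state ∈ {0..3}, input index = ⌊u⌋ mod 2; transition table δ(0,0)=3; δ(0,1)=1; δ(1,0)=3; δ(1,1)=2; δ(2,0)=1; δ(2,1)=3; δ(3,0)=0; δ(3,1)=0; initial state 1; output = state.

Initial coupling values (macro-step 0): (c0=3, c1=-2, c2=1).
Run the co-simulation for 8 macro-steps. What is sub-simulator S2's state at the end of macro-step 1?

S2 state at macro-step 1 = 3

macro 1: S0 reads c0=3 → after 2×micro: 4; S1 reads c1=-2 → after 1×micro: 2; S2 reads c0=4 → after 1×micro: 3 ⇒ (c0=4, c1=2, c2=3)
macro 2: S0 reads c0=4 → after 2×micro: 3; S1 reads c1=2 → after 1×micro: -2; S2 reads c0=3 → after 1×micro: 0 ⇒ (c0=3, c1=-2, c2=0)
macro 3: S0 reads c0=3 → after 2×micro: 4; S1 reads c1=-2 → after 1×micro: 2; S2 reads c0=4 → after 1×micro: 3 ⇒ (c0=4, c1=2, c2=3)
macro 4: S0 reads c0=4 → after 2×micro: 3; S1 reads c1=2 → after 1×micro: -2; S2 reads c0=3 → after 1×micro: 0 ⇒ (c0=3, c1=-2, c2=0)
macro 5: S0 reads c0=3 → after 2×micro: 4; S1 reads c1=-2 → after 1×micro: 2; S2 reads c0=4 → after 1×micro: 3 ⇒ (c0=4, c1=2, c2=3)
macro 6: S0 reads c0=4 → after 2×micro: 3; S1 reads c1=2 → after 1×micro: -2; S2 reads c0=3 → after 1×micro: 0 ⇒ (c0=3, c1=-2, c2=0)
macro 7: S0 reads c0=3 → after 2×micro: 4; S1 reads c1=-2 → after 1×micro: 2; S2 reads c0=4 → after 1×micro: 3 ⇒ (c0=4, c1=2, c2=3)
macro 8: S0 reads c0=4 → after 2×micro: 3; S1 reads c1=2 → after 1×micro: -2; S2 reads c0=3 → after 1×micro: 0 ⇒ (c0=3, c1=-2, c2=0)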